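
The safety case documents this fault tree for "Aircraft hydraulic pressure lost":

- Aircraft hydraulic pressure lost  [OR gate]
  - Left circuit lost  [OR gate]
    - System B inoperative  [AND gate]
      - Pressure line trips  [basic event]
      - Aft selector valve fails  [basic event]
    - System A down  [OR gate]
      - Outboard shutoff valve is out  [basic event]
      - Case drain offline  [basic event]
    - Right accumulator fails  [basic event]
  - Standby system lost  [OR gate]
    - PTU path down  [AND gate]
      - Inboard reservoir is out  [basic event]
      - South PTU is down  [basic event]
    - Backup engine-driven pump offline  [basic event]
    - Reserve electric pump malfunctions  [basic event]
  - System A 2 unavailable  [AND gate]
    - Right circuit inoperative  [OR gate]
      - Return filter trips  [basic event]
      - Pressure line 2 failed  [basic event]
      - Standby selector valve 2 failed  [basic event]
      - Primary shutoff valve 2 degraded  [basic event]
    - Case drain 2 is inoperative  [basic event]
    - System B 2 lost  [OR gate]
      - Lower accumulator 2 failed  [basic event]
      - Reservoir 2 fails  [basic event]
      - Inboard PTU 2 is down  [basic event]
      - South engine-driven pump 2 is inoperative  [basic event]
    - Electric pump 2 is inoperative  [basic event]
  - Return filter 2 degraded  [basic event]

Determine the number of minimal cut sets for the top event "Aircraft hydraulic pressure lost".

24

System B inoperative [AND]: one cut set from each child combined → 1 × 1 = 1 cut set(s).
System A down [OR]: union of children's cut sets → 2 cut set(s).
Left circuit lost [OR]: union of children's cut sets → 4 cut set(s).
PTU path down [AND]: one cut set from each child combined → 1 × 1 = 1 cut set(s).
Standby system lost [OR]: union of children's cut sets → 3 cut set(s).
Right circuit inoperative [OR]: union of children's cut sets → 4 cut set(s).
System B 2 lost [OR]: union of children's cut sets → 4 cut set(s).
System A 2 unavailable [AND]: one cut set from each child combined → 4 × 1 × 4 × 1 = 16 cut set(s).
Aircraft hydraulic pressure lost [OR]: union of children's cut sets → 24 cut set(s).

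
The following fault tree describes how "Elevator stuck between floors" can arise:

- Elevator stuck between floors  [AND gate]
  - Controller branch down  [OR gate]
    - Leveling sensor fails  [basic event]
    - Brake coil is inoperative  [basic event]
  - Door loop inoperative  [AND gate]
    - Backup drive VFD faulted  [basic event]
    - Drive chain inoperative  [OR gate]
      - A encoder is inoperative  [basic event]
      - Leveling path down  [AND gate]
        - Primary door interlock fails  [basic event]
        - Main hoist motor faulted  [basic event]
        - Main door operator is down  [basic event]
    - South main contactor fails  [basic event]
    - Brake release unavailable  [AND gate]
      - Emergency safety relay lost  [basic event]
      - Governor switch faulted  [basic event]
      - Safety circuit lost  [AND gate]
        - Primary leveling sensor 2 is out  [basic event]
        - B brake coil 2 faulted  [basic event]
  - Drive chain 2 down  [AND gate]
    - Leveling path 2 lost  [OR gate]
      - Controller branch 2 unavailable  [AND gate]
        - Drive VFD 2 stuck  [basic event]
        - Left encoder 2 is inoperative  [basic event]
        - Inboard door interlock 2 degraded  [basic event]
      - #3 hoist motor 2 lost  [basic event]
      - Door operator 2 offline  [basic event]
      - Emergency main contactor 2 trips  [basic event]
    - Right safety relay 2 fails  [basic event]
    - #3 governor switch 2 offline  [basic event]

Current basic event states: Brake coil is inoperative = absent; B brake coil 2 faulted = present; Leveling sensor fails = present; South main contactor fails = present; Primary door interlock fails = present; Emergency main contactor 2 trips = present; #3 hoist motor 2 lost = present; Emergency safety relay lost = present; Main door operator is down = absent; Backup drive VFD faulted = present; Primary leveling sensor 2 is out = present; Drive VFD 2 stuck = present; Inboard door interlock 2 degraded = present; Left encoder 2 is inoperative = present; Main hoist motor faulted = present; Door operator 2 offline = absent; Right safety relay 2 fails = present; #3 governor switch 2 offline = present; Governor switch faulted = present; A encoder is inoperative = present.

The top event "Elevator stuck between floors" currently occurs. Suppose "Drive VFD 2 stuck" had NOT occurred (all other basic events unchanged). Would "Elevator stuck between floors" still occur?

Yes

Counterfactual: set "Drive VFD 2 stuck" to not occurred.
Controller branch down [OR]: Leveling sensor fails=occurs, Brake coil is inoperative=not → at least one input occurs → occurs.
Leveling path down [AND]: Primary door interlock fails=occurs, Main hoist motor faulted=occurs, Main door operator is down=not → not all inputs occur → does not occur.
Drive chain inoperative [OR]: A encoder is inoperative=occurs, Leveling path down=not → at least one input occurs → occurs.
Safety circuit lost [AND]: Primary leveling sensor 2 is out=occurs, B brake coil 2 faulted=occurs → all inputs occur → occurs.
Brake release unavailable [AND]: Emergency safety relay lost=occurs, Governor switch faulted=occurs, Safety circuit lost=occurs → all inputs occur → occurs.
Door loop inoperative [AND]: Backup drive VFD faulted=occurs, Drive chain inoperative=occurs, South main contactor fails=occurs, Brake release unavailable=occurs → all inputs occur → occurs.
Controller branch 2 unavailable [AND]: Drive VFD 2 stuck=not, Left encoder 2 is inoperative=occurs, Inboard door interlock 2 degraded=occurs → not all inputs occur → does not occur.
Leveling path 2 lost [OR]: Controller branch 2 unavailable=not, #3 hoist motor 2 lost=occurs, Door operator 2 offline=not, Emergency main contactor 2 trips=occurs → at least one input occurs → occurs.
Drive chain 2 down [AND]: Leveling path 2 lost=occurs, Right safety relay 2 fails=occurs, #3 governor switch 2 offline=occurs → all inputs occur → occurs.
Elevator stuck between floors [AND]: Controller branch down=occurs, Door loop inoperative=occurs, Drive chain 2 down=occurs → all inputs occur → occurs.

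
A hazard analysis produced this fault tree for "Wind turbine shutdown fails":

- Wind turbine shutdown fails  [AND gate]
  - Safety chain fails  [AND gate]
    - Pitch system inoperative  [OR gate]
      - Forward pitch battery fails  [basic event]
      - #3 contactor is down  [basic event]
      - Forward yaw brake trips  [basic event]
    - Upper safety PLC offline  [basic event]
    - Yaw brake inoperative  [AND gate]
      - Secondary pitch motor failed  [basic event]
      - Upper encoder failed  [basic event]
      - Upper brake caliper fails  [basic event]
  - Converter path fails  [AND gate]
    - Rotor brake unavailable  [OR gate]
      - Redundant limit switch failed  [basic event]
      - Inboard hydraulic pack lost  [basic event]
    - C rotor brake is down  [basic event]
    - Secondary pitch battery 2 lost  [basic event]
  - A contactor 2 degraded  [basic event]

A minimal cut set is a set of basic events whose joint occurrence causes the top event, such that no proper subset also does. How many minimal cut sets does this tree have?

6

Pitch system inoperative [OR]: union of children's cut sets → 3 cut set(s).
Yaw brake inoperative [AND]: one cut set from each child combined → 1 × 1 × 1 = 1 cut set(s).
Safety chain fails [AND]: one cut set from each child combined → 3 × 1 × 1 = 3 cut set(s).
Rotor brake unavailable [OR]: union of children's cut sets → 2 cut set(s).
Converter path fails [AND]: one cut set from each child combined → 2 × 1 × 1 = 2 cut set(s).
Wind turbine shutdown fails [AND]: one cut set from each child combined → 3 × 2 × 1 = 6 cut set(s).
Minimal cut sets: {A contactor 2 degraded, C rotor brake is down, Forward pitch battery fails, Redundant limit switch failed, Secondary pitch battery 2 lost, Secondary pitch motor failed, Upper brake caliper fails, Upper encoder failed, Upper safety PLC offline}; {A contactor 2 degraded, C rotor brake is down, Forward pitch battery fails, Inboard hydraulic pack lost, Secondary pitch battery 2 lost, Secondary pitch motor failed, Upper brake caliper fails, Upper encoder failed, Upper safety PLC offline}; {#3 contactor is down, A contactor 2 degraded, C rotor brake is down, Redundant limit switch failed, Secondary pitch battery 2 lost, Secondary pitch motor failed, Upper brake caliper fails, Upper encoder failed, Upper safety PLC offline}; {#3 contactor is down, A contactor 2 degraded, C rotor brake is down, Inboard hydraulic pack lost, Secondary pitch battery 2 lost, Secondary pitch motor failed, Upper brake caliper fails, Upper encoder failed, Upper safety PLC offline}; {A contactor 2 degraded, C rotor brake is down, Forward yaw brake trips, Redundant limit switch failed, Secondary pitch battery 2 lost, Secondary pitch motor failed, Upper brake caliper fails, Upper encoder failed, Upper safety PLC offline}; {A contactor 2 degraded, C rotor brake is down, Forward yaw brake trips, Inboard hydraulic pack lost, Secondary pitch battery 2 lost, Secondary pitch motor failed, Upper brake caliper fails, Upper encoder failed, Upper safety PLC offline}.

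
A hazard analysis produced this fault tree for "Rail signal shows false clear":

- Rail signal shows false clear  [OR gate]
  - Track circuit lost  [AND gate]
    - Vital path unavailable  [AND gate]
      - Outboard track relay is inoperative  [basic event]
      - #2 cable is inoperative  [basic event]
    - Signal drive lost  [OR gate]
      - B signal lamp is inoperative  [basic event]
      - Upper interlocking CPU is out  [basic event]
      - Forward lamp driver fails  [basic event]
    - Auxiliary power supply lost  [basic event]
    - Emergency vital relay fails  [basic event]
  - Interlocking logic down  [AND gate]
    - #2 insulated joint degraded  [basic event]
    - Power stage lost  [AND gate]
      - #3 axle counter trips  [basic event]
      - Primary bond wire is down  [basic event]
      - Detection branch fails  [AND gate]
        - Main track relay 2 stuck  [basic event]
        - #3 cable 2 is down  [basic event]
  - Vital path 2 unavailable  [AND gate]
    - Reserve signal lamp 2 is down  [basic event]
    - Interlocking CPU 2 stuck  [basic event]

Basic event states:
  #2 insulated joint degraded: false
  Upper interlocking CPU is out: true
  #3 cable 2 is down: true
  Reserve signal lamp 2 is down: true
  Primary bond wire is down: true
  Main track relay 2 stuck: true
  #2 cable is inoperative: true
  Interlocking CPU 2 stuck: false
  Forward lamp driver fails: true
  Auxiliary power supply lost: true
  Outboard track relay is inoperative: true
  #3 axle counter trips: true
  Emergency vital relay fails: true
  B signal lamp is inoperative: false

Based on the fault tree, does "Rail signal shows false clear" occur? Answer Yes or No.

Yes

Vital path unavailable [AND]: Outboard track relay is inoperative=occurs, #2 cable is inoperative=occurs → all inputs occur → occurs.
Signal drive lost [OR]: B signal lamp is inoperative=not, Upper interlocking CPU is out=occurs, Forward lamp driver fails=occurs → at least one input occurs → occurs.
Track circuit lost [AND]: Vital path unavailable=occurs, Signal drive lost=occurs, Auxiliary power supply lost=occurs, Emergency vital relay fails=occurs → all inputs occur → occurs.
Detection branch fails [AND]: Main track relay 2 stuck=occurs, #3 cable 2 is down=occurs → all inputs occur → occurs.
Power stage lost [AND]: #3 axle counter trips=occurs, Primary bond wire is down=occurs, Detection branch fails=occurs → all inputs occur → occurs.
Interlocking logic down [AND]: #2 insulated joint degraded=not, Power stage lost=occurs → not all inputs occur → does not occur.
Vital path 2 unavailable [AND]: Reserve signal lamp 2 is down=occurs, Interlocking CPU 2 stuck=not → not all inputs occur → does not occur.
Rail signal shows false clear [OR]: Track circuit lost=occurs, Interlocking logic down=not, Vital path 2 unavailable=not → at least one input occurs → occurs.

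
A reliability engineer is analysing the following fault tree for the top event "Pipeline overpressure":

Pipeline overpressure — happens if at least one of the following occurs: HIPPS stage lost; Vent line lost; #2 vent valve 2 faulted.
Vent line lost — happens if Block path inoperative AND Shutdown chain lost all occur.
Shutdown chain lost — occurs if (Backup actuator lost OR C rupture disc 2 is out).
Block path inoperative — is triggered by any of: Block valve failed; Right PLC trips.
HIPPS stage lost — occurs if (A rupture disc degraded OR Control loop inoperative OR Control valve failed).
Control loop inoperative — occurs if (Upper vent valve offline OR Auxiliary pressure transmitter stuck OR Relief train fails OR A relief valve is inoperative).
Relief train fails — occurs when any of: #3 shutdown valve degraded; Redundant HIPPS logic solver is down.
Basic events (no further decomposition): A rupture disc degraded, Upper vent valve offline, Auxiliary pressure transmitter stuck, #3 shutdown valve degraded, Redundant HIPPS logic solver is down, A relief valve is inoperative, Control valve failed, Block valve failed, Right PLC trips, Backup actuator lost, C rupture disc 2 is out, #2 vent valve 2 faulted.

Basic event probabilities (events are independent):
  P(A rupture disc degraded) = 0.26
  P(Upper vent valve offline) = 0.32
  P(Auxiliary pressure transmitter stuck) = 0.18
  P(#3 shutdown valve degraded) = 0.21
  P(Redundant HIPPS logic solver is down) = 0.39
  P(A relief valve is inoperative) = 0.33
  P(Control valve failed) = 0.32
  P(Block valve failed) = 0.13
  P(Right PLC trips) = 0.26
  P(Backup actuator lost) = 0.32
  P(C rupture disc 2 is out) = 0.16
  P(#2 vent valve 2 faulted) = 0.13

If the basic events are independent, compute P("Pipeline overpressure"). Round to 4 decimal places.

0.9332

P(Relief train fails) [OR] = 1 − (1−0.21) × (1−0.39) = 0.518100
P(Control loop inoperative) [OR] = 1 − (1−0.32) × (1−0.18) × (1−0.518100) × (1−0.33) = 0.819966
P(HIPPS stage lost) [OR] = 1 − (1−0.26) × (1−0.819966) × (1−0.32) = 0.909407
P(Block path inoperative) [OR] = 1 − (1−0.13) × (1−0.26) = 0.356200
P(Shutdown chain lost) [OR] = 1 − (1−0.32) × (1−0.16) = 0.428800
P(Vent line lost) [AND] = 0.356200 × 0.428800 = 0.152739
P(Pipeline overpressure) [OR] = 1 − (1−0.909407) × (1−0.152739) × (1−0.13) = 0.933222
Rounded to 4 decimal places: P(Pipeline overpressure) ≈ 0.9332.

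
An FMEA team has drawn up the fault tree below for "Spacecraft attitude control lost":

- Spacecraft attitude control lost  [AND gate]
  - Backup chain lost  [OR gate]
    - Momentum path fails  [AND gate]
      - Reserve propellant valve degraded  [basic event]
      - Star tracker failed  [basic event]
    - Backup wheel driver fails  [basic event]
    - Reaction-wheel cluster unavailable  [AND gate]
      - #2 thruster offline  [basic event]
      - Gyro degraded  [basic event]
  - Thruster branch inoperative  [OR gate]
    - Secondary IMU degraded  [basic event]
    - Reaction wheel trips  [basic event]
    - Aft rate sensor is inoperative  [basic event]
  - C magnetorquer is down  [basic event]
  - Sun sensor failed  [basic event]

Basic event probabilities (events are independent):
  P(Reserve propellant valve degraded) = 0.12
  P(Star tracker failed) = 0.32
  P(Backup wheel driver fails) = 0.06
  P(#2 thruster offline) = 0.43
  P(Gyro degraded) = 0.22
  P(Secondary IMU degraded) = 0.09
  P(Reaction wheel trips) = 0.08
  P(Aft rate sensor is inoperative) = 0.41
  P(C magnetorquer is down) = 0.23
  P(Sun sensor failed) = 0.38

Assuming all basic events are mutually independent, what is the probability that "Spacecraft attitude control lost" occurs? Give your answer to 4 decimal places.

P(Momentum path fails) [AND] = 0.12 × 0.32 = 0.038400
P(Reaction-wheel cluster unavailable) [AND] = 0.43 × 0.22 = 0.094600
P(Backup chain lost) [OR] = 1 − (1−0.038400) × (1−0.06) × (1−0.094600) = 0.181605
P(Thruster branch inoperative) [OR] = 1 − (1−0.09) × (1−0.08) × (1−0.41) = 0.506052
P(Spacecraft attitude control lost) [AND] = 0.181605 × 0.506052 × 0.23 × 0.38 = 0.008032
Rounded to 4 decimal places: P(Spacecraft attitude control lost) ≈ 0.0080.

0.0080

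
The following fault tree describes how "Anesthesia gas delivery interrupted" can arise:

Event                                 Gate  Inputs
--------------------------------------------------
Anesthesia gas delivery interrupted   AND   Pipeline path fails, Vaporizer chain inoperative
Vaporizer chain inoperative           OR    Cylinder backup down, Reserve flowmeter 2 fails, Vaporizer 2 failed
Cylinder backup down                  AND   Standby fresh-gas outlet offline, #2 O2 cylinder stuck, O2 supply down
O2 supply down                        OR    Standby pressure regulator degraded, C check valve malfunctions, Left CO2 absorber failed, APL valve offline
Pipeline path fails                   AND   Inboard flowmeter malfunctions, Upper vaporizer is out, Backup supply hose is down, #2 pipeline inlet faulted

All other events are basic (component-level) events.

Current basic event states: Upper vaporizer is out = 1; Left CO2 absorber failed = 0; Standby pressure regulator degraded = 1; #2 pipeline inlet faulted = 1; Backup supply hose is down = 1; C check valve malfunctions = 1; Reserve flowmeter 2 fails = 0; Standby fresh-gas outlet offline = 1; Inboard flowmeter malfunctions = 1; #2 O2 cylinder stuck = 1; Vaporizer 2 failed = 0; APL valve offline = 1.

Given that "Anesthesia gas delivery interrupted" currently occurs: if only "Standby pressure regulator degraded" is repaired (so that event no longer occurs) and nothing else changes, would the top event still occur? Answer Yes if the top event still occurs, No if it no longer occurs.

Counterfactual: set "Standby pressure regulator degraded" to not occurred.
Pipeline path fails [AND]: Inboard flowmeter malfunctions=occurs, Upper vaporizer is out=occurs, Backup supply hose is down=occurs, #2 pipeline inlet faulted=occurs → all inputs occur → occurs.
O2 supply down [OR]: Standby pressure regulator degraded=not, C check valve malfunctions=occurs, Left CO2 absorber failed=not, APL valve offline=occurs → at least one input occurs → occurs.
Cylinder backup down [AND]: Standby fresh-gas outlet offline=occurs, #2 O2 cylinder stuck=occurs, O2 supply down=occurs → all inputs occur → occurs.
Vaporizer chain inoperative [OR]: Cylinder backup down=occurs, Reserve flowmeter 2 fails=not, Vaporizer 2 failed=not → at least one input occurs → occurs.
Anesthesia gas delivery interrupted [AND]: Pipeline path fails=occurs, Vaporizer chain inoperative=occurs → all inputs occur → occurs.

Yes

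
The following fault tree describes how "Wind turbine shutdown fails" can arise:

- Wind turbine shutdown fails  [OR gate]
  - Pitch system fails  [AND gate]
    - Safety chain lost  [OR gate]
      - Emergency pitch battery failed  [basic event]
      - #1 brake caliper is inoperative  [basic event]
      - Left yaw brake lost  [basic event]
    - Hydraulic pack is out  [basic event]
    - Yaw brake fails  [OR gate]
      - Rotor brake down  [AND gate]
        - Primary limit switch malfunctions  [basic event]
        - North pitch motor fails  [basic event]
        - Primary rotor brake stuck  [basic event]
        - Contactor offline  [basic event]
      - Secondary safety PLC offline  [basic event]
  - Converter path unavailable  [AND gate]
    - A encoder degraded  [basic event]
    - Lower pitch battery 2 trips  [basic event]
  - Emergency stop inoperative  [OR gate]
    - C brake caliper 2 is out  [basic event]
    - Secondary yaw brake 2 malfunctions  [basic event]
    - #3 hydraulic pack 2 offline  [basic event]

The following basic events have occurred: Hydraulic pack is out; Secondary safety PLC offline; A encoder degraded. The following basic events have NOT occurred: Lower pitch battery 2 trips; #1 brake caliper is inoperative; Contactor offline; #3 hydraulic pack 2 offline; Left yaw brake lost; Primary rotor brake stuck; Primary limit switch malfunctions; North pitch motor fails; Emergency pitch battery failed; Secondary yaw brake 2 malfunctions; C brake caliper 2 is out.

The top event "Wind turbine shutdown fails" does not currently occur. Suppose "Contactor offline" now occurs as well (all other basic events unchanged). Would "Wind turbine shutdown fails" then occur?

No

Counterfactual: set "Contactor offline" to occurred.
Safety chain lost [OR]: Emergency pitch battery failed=not, #1 brake caliper is inoperative=not, Left yaw brake lost=not → no input occurs → does not occur.
Rotor brake down [AND]: Primary limit switch malfunctions=not, North pitch motor fails=not, Primary rotor brake stuck=not, Contactor offline=occurs → not all inputs occur → does not occur.
Yaw brake fails [OR]: Rotor brake down=not, Secondary safety PLC offline=occurs → at least one input occurs → occurs.
Pitch system fails [AND]: Safety chain lost=not, Hydraulic pack is out=occurs, Yaw brake fails=occurs → not all inputs occur → does not occur.
Converter path unavailable [AND]: A encoder degraded=occurs, Lower pitch battery 2 trips=not → not all inputs occur → does not occur.
Emergency stop inoperative [OR]: C brake caliper 2 is out=not, Secondary yaw brake 2 malfunctions=not, #3 hydraulic pack 2 offline=not → no input occurs → does not occur.
Wind turbine shutdown fails [OR]: Pitch system fails=not, Converter path unavailable=not, Emergency stop inoperative=not → no input occurs → does not occur.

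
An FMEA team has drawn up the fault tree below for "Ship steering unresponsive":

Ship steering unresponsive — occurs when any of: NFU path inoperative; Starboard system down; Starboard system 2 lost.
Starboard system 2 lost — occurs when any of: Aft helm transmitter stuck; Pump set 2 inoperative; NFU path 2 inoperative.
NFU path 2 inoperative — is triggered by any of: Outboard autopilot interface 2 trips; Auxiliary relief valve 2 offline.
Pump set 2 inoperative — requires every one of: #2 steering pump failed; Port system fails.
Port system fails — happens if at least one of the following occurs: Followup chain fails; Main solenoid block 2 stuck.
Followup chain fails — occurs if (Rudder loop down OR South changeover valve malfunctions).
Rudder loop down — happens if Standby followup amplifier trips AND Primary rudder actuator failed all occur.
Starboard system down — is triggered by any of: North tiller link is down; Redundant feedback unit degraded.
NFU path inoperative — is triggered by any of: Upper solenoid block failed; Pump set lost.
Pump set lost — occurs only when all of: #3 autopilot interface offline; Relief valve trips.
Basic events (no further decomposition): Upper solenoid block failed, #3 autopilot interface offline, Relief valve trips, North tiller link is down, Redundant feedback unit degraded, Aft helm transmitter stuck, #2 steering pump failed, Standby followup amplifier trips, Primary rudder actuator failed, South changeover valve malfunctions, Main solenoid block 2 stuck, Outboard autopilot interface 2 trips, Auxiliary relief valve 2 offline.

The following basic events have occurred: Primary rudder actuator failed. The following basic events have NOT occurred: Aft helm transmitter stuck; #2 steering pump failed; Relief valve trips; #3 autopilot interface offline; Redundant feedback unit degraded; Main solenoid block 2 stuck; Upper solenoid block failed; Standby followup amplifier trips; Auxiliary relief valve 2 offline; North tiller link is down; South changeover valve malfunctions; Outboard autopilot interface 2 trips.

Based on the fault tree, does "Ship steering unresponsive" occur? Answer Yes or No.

No

Pump set lost [AND]: #3 autopilot interface offline=not, Relief valve trips=not → not all inputs occur → does not occur.
NFU path inoperative [OR]: Upper solenoid block failed=not, Pump set lost=not → no input occurs → does not occur.
Starboard system down [OR]: North tiller link is down=not, Redundant feedback unit degraded=not → no input occurs → does not occur.
Rudder loop down [AND]: Standby followup amplifier trips=not, Primary rudder actuator failed=occurs → not all inputs occur → does not occur.
Followup chain fails [OR]: Rudder loop down=not, South changeover valve malfunctions=not → no input occurs → does not occur.
Port system fails [OR]: Followup chain fails=not, Main solenoid block 2 stuck=not → no input occurs → does not occur.
Pump set 2 inoperative [AND]: #2 steering pump failed=not, Port system fails=not → not all inputs occur → does not occur.
NFU path 2 inoperative [OR]: Outboard autopilot interface 2 trips=not, Auxiliary relief valve 2 offline=not → no input occurs → does not occur.
Starboard system 2 lost [OR]: Aft helm transmitter stuck=not, Pump set 2 inoperative=not, NFU path 2 inoperative=not → no input occurs → does not occur.
Ship steering unresponsive [OR]: NFU path inoperative=not, Starboard system down=not, Starboard system 2 lost=not → no input occurs → does not occur.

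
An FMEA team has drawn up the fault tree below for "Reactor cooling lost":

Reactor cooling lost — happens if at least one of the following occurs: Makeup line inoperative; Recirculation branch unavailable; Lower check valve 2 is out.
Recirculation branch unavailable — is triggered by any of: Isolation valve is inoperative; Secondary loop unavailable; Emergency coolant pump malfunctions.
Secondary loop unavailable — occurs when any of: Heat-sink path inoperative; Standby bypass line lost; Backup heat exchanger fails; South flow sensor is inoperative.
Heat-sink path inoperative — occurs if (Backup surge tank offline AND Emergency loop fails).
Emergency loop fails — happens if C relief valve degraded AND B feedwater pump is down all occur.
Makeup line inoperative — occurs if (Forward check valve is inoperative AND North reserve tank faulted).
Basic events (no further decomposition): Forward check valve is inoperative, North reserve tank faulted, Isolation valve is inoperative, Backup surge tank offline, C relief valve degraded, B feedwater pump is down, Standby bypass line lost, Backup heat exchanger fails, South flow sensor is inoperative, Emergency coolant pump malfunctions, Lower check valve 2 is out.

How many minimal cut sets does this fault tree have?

Makeup line inoperative [AND]: one cut set from each child combined → 1 × 1 = 1 cut set(s).
Emergency loop fails [AND]: one cut set from each child combined → 1 × 1 = 1 cut set(s).
Heat-sink path inoperative [AND]: one cut set from each child combined → 1 × 1 = 1 cut set(s).
Secondary loop unavailable [OR]: union of children's cut sets → 4 cut set(s).
Recirculation branch unavailable [OR]: union of children's cut sets → 6 cut set(s).
Reactor cooling lost [OR]: union of children's cut sets → 8 cut set(s).
Minimal cut sets: {Forward check valve is inoperative, North reserve tank faulted}; {Isolation valve is inoperative}; {B feedwater pump is down, Backup surge tank offline, C relief valve degraded}; {Standby bypass line lost}; {Backup heat exchanger fails}; {South flow sensor is inoperative}; {Emergency coolant pump malfunctions}; {Lower check valve 2 is out}.

8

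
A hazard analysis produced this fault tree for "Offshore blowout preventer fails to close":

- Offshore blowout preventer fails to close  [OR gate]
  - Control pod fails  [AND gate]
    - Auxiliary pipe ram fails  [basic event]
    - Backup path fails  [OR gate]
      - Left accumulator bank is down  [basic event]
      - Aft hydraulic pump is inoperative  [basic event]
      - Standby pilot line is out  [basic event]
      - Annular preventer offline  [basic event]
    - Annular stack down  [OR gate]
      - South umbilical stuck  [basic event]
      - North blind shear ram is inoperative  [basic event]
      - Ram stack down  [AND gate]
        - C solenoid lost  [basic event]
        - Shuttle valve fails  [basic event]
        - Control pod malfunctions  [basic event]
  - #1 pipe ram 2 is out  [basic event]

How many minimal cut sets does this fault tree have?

Backup path fails [OR]: union of children's cut sets → 4 cut set(s).
Ram stack down [AND]: one cut set from each child combined → 1 × 1 × 1 = 1 cut set(s).
Annular stack down [OR]: union of children's cut sets → 3 cut set(s).
Control pod fails [AND]: one cut set from each child combined → 1 × 4 × 3 = 12 cut set(s).
Offshore blowout preventer fails to close [OR]: union of children's cut sets → 13 cut set(s).

13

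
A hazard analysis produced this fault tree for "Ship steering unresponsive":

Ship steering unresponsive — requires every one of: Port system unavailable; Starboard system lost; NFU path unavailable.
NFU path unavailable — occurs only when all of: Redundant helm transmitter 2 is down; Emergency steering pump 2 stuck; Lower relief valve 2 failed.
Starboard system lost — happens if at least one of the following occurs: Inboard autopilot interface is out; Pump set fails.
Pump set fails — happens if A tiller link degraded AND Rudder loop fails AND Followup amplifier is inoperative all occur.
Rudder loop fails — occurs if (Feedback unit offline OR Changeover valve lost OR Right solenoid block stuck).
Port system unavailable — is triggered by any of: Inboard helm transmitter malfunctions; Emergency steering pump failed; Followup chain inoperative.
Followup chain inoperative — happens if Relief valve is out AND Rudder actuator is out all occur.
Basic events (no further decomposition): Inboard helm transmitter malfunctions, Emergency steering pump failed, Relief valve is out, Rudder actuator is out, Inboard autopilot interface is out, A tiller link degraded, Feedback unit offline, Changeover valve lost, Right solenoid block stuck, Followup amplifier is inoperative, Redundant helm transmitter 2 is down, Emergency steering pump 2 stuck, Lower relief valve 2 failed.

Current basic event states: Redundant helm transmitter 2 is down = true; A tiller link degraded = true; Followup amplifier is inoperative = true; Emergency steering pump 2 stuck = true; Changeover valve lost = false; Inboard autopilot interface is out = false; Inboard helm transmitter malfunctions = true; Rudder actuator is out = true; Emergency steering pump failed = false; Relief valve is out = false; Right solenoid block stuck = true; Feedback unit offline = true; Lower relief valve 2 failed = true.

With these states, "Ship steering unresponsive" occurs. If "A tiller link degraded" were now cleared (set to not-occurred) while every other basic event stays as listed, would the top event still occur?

Counterfactual: set "A tiller link degraded" to not occurred.
Followup chain inoperative [AND]: Relief valve is out=not, Rudder actuator is out=occurs → not all inputs occur → does not occur.
Port system unavailable [OR]: Inboard helm transmitter malfunctions=occurs, Emergency steering pump failed=not, Followup chain inoperative=not → at least one input occurs → occurs.
Rudder loop fails [OR]: Feedback unit offline=occurs, Changeover valve lost=not, Right solenoid block stuck=occurs → at least one input occurs → occurs.
Pump set fails [AND]: A tiller link degraded=not, Rudder loop fails=occurs, Followup amplifier is inoperative=occurs → not all inputs occur → does not occur.
Starboard system lost [OR]: Inboard autopilot interface is out=not, Pump set fails=not → no input occurs → does not occur.
NFU path unavailable [AND]: Redundant helm transmitter 2 is down=occurs, Emergency steering pump 2 stuck=occurs, Lower relief valve 2 failed=occurs → all inputs occur → occurs.
Ship steering unresponsive [AND]: Port system unavailable=occurs, Starboard system lost=not, NFU path unavailable=occurs → not all inputs occur → does not occur.

No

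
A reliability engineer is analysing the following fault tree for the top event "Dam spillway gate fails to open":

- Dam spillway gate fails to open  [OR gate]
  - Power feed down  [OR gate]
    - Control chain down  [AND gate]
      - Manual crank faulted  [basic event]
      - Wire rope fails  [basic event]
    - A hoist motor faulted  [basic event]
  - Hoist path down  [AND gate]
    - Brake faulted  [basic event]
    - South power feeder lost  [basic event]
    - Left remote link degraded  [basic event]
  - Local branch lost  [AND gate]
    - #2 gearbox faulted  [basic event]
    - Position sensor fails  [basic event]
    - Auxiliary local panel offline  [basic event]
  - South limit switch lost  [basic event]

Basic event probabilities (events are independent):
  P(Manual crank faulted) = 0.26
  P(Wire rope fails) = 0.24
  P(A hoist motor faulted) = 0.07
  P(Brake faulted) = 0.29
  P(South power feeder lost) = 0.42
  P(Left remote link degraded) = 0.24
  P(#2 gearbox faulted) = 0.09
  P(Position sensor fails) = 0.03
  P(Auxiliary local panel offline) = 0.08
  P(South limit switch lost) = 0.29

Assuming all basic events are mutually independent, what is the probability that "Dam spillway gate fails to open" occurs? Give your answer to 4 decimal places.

0.3991

P(Control chain down) [AND] = 0.26 × 0.24 = 0.062400
P(Power feed down) [OR] = 1 − (1−0.062400) × (1−0.07) = 0.128032
P(Hoist path down) [AND] = 0.29 × 0.42 × 0.24 = 0.029232
P(Local branch lost) [AND] = 0.09 × 0.03 × 0.08 = 0.000216
P(Dam spillway gate fails to open) [OR] = 1 − (1−0.128032) × (1−0.029232) × (1−0.000216) × (1−0.29) = 0.399130
Rounded to 4 decimal places: P(Dam spillway gate fails to open) ≈ 0.3991.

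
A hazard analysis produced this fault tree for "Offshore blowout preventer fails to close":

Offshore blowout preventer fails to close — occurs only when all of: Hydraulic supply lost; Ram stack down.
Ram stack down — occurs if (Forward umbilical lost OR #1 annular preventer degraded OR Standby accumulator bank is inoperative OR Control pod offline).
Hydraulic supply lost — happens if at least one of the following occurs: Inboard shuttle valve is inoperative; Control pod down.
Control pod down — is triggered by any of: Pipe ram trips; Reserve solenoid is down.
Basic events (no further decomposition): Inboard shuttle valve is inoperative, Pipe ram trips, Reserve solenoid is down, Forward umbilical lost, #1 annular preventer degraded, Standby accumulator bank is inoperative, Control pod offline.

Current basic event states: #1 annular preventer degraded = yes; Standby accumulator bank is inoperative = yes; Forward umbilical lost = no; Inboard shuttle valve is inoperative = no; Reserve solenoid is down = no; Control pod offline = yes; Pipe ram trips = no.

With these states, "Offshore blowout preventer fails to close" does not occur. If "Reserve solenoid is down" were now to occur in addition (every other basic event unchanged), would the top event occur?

Counterfactual: set "Reserve solenoid is down" to occurred.
Control pod down [OR]: Pipe ram trips=not, Reserve solenoid is down=occurs → at least one input occurs → occurs.
Hydraulic supply lost [OR]: Inboard shuttle valve is inoperative=not, Control pod down=occurs → at least one input occurs → occurs.
Ram stack down [OR]: Forward umbilical lost=not, #1 annular preventer degraded=occurs, Standby accumulator bank is inoperative=occurs, Control pod offline=occurs → at least one input occurs → occurs.
Offshore blowout preventer fails to close [AND]: Hydraulic supply lost=occurs, Ram stack down=occurs → all inputs occur → occurs.

Yes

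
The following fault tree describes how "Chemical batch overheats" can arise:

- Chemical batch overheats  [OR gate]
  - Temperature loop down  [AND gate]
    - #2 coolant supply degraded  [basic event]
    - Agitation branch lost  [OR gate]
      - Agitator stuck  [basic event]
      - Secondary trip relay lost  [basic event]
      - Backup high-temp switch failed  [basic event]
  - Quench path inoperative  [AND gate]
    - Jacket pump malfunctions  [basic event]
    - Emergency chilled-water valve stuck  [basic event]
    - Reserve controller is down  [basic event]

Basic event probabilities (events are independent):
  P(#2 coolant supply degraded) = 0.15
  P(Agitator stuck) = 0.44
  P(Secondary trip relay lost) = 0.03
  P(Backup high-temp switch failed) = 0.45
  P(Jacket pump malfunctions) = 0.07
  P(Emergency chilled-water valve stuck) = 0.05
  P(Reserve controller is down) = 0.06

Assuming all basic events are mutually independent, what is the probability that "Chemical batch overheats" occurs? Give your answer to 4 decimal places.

P(Agitation branch lost) [OR] = 1 − (1−0.44) × (1−0.03) × (1−0.45) = 0.701240
P(Temperature loop down) [AND] = 0.15 × 0.701240 = 0.105186
P(Quench path inoperative) [AND] = 0.07 × 0.05 × 0.06 = 0.000210
P(Chemical batch overheats) [OR] = 1 − (1−0.105186) × (1−0.000210) = 0.105374
Rounded to 4 decimal places: P(Chemical batch overheats) ≈ 0.1054.

0.1054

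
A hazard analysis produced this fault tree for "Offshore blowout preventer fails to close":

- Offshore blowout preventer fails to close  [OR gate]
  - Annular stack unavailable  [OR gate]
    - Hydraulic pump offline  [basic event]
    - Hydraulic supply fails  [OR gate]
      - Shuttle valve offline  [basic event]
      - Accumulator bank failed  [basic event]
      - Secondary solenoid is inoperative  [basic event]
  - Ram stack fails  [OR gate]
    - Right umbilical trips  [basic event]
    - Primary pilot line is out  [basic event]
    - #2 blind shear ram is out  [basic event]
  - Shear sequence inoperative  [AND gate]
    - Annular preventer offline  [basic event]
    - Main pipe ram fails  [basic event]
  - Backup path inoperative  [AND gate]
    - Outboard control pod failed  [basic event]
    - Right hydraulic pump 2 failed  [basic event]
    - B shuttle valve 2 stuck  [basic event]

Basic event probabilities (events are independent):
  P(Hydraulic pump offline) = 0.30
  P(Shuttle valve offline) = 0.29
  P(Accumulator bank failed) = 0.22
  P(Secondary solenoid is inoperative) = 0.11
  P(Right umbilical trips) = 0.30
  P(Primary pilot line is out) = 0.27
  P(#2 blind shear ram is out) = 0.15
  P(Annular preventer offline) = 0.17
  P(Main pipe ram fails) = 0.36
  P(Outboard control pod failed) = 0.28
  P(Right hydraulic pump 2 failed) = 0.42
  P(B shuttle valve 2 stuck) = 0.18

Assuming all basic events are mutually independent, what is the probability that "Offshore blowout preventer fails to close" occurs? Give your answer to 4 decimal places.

0.8623

P(Hydraulic supply fails) [OR] = 1 − (1−0.29) × (1−0.22) × (1−0.11) = 0.507118
P(Annular stack unavailable) [OR] = 1 − (1−0.30) × (1−0.507118) = 0.654983
P(Ram stack fails) [OR] = 1 − (1−0.30) × (1−0.27) × (1−0.15) = 0.565650
P(Shear sequence inoperative) [AND] = 0.17 × 0.36 = 0.061200
P(Backup path inoperative) [AND] = 0.28 × 0.42 × 0.18 = 0.021168
P(Offshore blowout preventer fails to close) [OR] = 1 − (1−0.654983) × (1−0.565650) × (1−0.061200) × (1−0.021168) = 0.862291
Rounded to 4 decimal places: P(Offshore blowout preventer fails to close) ≈ 0.8623.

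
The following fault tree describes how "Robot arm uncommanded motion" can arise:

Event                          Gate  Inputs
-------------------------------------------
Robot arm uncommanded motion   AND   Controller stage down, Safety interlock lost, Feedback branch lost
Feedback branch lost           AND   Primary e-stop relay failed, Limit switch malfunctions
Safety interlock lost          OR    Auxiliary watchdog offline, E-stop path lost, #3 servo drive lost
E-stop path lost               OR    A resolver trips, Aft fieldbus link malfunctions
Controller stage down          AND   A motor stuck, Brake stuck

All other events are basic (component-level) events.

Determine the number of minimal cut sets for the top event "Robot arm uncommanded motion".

4

Controller stage down [AND]: one cut set from each child combined → 1 × 1 = 1 cut set(s).
E-stop path lost [OR]: union of children's cut sets → 2 cut set(s).
Safety interlock lost [OR]: union of children's cut sets → 4 cut set(s).
Feedback branch lost [AND]: one cut set from each child combined → 1 × 1 = 1 cut set(s).
Robot arm uncommanded motion [AND]: one cut set from each child combined → 1 × 4 × 1 = 4 cut set(s).
Minimal cut sets: {A motor stuck, Auxiliary watchdog offline, Brake stuck, Limit switch malfunctions, Primary e-stop relay failed}; {A motor stuck, A resolver trips, Brake stuck, Limit switch malfunctions, Primary e-stop relay failed}; {A motor stuck, Aft fieldbus link malfunctions, Brake stuck, Limit switch malfunctions, Primary e-stop relay failed}; {#3 servo drive lost, A motor stuck, Brake stuck, Limit switch malfunctions, Primary e-stop relay failed}.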